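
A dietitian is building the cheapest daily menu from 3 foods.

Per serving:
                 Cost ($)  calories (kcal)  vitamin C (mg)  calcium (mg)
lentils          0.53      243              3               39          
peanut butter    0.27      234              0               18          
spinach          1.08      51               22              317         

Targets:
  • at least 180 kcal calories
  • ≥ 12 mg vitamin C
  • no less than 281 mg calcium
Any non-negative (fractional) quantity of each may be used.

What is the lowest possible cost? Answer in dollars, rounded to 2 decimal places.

Let x1 = servings of lentils, x2 = servings of peanut butter, x3 = servings of spinach.
Minimize 0.53x1 + 0.27x2 + 1.08x3 subject to:
  243x1 + 234x2 + 51x3 ≥ 180   (calories)
  3x1 + 22x3 ≥ 12   (vitamin C)
  39x1 + 18x2 + 317x3 ≥ 281   (calcium)
  x1, x2, x3 ≥ 0.
At the optimum only peanut butter, spinach are positive (lentils = 0). The calories and calcium requirements are met with equality.
Solving gives x2 = 0.5833, x3 = 0.8533.
Total cost: 0.27·0.5833 + 1.08·0.8533 = 1.0791.

$1.08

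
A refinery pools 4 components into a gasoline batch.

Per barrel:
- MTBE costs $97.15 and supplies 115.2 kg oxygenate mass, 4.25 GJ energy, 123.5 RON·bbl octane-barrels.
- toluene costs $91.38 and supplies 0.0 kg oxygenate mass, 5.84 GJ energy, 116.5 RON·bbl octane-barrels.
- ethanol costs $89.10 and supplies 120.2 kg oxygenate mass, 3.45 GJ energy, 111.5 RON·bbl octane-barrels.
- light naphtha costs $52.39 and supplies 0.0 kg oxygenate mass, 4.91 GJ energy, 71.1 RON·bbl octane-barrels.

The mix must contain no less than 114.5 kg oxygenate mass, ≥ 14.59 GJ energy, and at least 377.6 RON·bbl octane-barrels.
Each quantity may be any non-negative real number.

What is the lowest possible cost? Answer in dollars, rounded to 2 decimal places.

Treat it as an LP. Let x1 = barrels of MTBE, x2 = barrels of toluene, x3 = barrels of ethanol, x4 = barrels of light naphtha.
min 97.15x1 + 91.38x2 + 89.1x3 + 52.39x4 subject to:
  115.2x1 + 120.2x3 ≥ 114.5   (oxygenate mass)
  4.25x1 + 5.84x2 + 3.45x3 + 4.91x4 ≥ 14.59   (energy)
  123.5x1 + 116.5x2 + 111.5x3 + 71.1x4 ≥ 377.6   (octane-barrels)
  x1, x2, x3, x4 ≥ 0.
The optimal basis is {MTBE, light naphtha}; toluene, ethanol drop out. Binding constraints: oxygenate mass and octane-barrels.
Solving gives x1 = 0.99392, x4 = 3.5844.
Hence cost = 97.15·0.99392 + 52.39·3.5844 = $284.3460.

$284.35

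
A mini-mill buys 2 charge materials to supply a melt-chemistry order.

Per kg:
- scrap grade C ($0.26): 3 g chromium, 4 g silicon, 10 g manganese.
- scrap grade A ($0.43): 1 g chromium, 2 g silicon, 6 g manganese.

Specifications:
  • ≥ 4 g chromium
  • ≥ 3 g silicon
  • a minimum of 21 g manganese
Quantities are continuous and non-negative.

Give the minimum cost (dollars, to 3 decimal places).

$0.546

Treat it as an LP. Let x1 = kg of scrap grade C, x2 = kg of scrap grade A.
Minimise 0.26x1 + 0.43x2 s.t.:
  3x1 + 1x2 ≥ 4   (chromium)
  4x1 + 2x2 ≥ 3   (silicon)
  10x1 + 6x2 ≥ 21   (manganese)
  x1, x2 ≥ 0.
At the optimum only scrap grade C is positive (scrap grade A = 0). The manganese requirement is met with equality.
Solving gives x1 = 2.1.
Cost = 0.26·2.1 = 0.54600.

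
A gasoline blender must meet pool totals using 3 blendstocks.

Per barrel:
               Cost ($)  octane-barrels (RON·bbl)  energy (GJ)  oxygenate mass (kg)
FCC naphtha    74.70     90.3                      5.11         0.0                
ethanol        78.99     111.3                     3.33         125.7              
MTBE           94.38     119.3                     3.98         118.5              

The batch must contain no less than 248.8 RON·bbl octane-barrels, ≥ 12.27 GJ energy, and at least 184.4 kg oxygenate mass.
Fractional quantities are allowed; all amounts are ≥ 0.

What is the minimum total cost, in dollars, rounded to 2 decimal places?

$223.83

Set it up as a linear program. Let x1 = barrels of FCC naphtha, x2 = barrels of ethanol, x3 = barrels of MTBE.
Minimize 74.7x1 + 78.99x2 + 94.38x3 with:
  90.3x1 + 111.3x2 + 119.3x3 ≥ 248.8   (octane-barrels)
  5.11x1 + 3.33x2 + 3.98x3 ≥ 12.27   (energy)
  125.7x2 + 118.5x3 ≥ 184.4   (oxygenate mass)
  x1, x2, x3 ≥ 0.
The minimum-cost mix takes nothing from MTBE — only FCC naphtha, ethanol. The energy and oxygenate mass requirements are met with equality.
Solving gives x1 = 1.4452, x2 = 1.467.
Hence cost = 74.7·1.4452 + 78.99·1.467 = $223.8348.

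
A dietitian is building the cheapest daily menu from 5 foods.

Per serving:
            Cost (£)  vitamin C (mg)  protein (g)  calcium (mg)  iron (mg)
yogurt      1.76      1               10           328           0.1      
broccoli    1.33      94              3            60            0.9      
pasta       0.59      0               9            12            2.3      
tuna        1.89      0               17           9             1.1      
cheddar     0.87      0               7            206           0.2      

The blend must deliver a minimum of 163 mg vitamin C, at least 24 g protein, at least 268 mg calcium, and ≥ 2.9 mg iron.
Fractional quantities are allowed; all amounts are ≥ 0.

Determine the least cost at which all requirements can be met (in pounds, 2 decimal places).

£3.83

Let x1 = servings of yogurt, x2 = servings of broccoli, x3 = servings of pasta, x4 = servings of tuna, x5 = servings of cheddar.
Minimise 1.76x1 + 1.33x2 + 0.59x3 + 1.89x4 + 0.87x5 with:
  1x1 + 94x2 ≥ 163   (vitamin C)
  10x1 + 3x2 + 9x3 + 17x4 + 7x5 ≥ 24   (protein)
  328x1 + 60x2 + 12x3 + 9x4 + 206x5 ≥ 268   (calcium)
  0.1x1 + 0.9x2 + 2.3x3 + 1.1x4 + 0.2x5 ≥ 2.9   (iron)
  x1, x2, x3, x4, x5 ≥ 0.
The minimum-cost mix takes nothing from yogurt, tuna — only broccoli, pasta, cheddar. The vitamin C, protein, calcium requirements are met with equality.
Optimal quantities: broccoli = 1.734 servings, pasta = 1.539 servings, cheddar = 0.7062 servings.
Total cost: 1.33·1.734 + 0.59·1.539 + 0.87·0.7062 = 3.8286.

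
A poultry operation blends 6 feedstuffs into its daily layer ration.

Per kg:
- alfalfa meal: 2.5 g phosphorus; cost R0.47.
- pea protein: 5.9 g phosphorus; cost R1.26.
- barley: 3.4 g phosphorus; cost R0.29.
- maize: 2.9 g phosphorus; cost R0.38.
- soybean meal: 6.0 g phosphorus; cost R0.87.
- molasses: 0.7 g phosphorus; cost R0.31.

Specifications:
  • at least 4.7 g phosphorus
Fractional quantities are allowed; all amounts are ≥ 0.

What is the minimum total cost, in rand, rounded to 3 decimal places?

R0.401

Let x1 = kg of alfalfa meal, x2 = kg of pea protein, x3 = kg of barley, x4 = kg of maize, x5 = kg of soybean meal, x6 = kg of molasses.
min 0.47x1 + 1.26x2 + 0.29x3 + 0.38x4 + 0.87x5 + 0.31x6 s.t.:
  2.5x1 + 5.9x2 + 3.4x3 + 2.9x4 + 6x5 + 0.7x6 ≥ 4.7   (phosphorus)
  x1, x2, x3, x4, x5, x6 ≥ 0.
The minimum-cost mix takes nothing from alfalfa meal, pea protein, maize, soybean meal, molasses — only barley. Binding constraint: phosphorus.
Solving gives x3 = 1.382.
Hence cost = 0.29·1.382 = R0.40078.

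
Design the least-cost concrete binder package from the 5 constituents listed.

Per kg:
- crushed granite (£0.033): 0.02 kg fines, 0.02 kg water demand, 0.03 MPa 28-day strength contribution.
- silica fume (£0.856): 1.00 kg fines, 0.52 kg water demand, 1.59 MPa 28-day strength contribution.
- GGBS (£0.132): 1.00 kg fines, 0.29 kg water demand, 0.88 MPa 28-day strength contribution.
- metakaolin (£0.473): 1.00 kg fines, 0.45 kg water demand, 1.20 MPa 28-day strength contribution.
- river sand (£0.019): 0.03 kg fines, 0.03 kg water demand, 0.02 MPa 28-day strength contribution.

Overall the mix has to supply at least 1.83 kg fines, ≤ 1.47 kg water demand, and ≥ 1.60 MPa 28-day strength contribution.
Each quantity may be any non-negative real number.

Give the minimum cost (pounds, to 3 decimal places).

£0.242

This is a linear program. Let x1 = kg of crushed granite, x2 = kg of silica fume, x3 = kg of GGBS, x4 = kg of metakaolin, x5 = kg of river sand.
Minimise 0.033x1 + 0.856x2 + 0.132x3 + 0.473x4 + 0.019x5 with:
  0.02x1 + 1x2 + 1x3 + 1x4 + 0.03x5 ≥ 1.83   (fines)
  0.02x1 + 0.52x2 + 0.29x3 + 0.45x4 + 0.03x5 ≤ 1.47   (water demand)
  0.03x1 + 1.59x2 + 0.88x3 + 1.2x4 + 0.02x5 ≥ 1.6   (28-day strength contribution)
  x1, x2, x3, x4, x5 ≥ 0.
The optimal basis is {GGBS}; crushed granite, silica fume, metakaolin, river sand drop out. Binding constraint: fines.
Solving gives x3 = 1.83.
Cost = 0.132·1.83 = 0.24156.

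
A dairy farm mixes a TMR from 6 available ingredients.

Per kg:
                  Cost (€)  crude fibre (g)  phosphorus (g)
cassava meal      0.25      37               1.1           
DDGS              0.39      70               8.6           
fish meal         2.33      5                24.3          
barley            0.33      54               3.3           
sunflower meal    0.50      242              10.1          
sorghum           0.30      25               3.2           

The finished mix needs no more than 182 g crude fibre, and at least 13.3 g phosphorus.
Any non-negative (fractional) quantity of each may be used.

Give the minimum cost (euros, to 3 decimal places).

€0.603

This is a linear program. Let x1 = kg of cassava meal, x2 = kg of DDGS, x3 = kg of fish meal, x4 = kg of barley, x5 = kg of sunflower meal, x6 = kg of sorghum.
min 0.25x1 + 0.39x2 + 2.33x3 + 0.33x4 + 0.5x5 + 0.3x6 subject to:
  37x1 + 70x2 + 5x3 + 54x4 + 242x5 + 25x6 ≤ 182   (crude fibre)
  1.1x1 + 8.6x2 + 24.3x3 + 3.3x4 + 10.1x5 + 3.2x6 ≥ 13.3   (phosphorus)
  x1, x2, x3, x4, x5, x6 ≥ 0.
The minimum-cost mix takes nothing from cassava meal, fish meal, barley, sunflower meal, sorghum — only DDGS. The phosphorus requirement is met with equality.
Optimal quantities: DDGS = 1.547 kg.
Hence cost = 0.39·1.547 = €0.60333.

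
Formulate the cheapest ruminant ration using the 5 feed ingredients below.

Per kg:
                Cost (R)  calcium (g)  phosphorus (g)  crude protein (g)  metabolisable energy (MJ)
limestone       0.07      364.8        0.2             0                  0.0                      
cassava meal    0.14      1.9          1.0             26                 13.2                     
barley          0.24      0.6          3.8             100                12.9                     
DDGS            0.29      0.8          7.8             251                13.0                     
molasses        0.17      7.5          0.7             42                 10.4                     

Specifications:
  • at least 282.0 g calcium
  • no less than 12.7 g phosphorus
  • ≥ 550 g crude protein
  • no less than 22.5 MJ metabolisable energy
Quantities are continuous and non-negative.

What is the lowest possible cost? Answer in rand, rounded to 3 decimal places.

Let x1 = kg of limestone, x2 = kg of cassava meal, x3 = kg of barley, x4 = kg of DDGS, x5 = kg of molasses.
min 0.07x1 + 0.14x2 + 0.24x3 + 0.29x4 + 0.17x5 s.t.:
  364.8x1 + 1.9x2 + 0.6x3 + 0.8x4 + 7.5x5 ≥ 282   (calcium)
  0.2x1 + 1x2 + 3.8x3 + 7.8x4 + 0.7x5 ≥ 12.7   (phosphorus)
  26x2 + 100x3 + 251x4 + 42x5 ≥ 550   (crude protein)
  13.2x2 + 12.9x3 + 13x4 + 10.4x5 ≥ 22.5   (metabolisable energy)
  x1, x2, x3, x4, x5 ≥ 0.
The optimal basis is {limestone, DDGS}; cassava meal, barley, molasses drop out. There the calcium and crude protein constraints are tight.
Solving gives x1 = 0.7682, x4 = 2.191.
Objective = 0.07·0.7682 + 0.29·2.191 = 0.68916.

R0.689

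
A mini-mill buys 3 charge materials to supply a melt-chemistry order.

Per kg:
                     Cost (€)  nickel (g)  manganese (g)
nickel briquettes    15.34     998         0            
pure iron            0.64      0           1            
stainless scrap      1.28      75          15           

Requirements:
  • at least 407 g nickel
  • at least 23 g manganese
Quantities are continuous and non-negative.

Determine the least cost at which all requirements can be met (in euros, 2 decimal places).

€6.45

Set it up as a linear program. Let x1 = kg of nickel briquettes, x2 = kg of pure iron, x3 = kg of stainless scrap.
Minimize 15.34x1 + 0.64x2 + 1.28x3 subject to:
  998x1 + 75x3 ≥ 407   (nickel)
  1x2 + 15x3 ≥ 23   (manganese)
  x1, x2, x3 ≥ 0.
The optimal basis is {nickel briquettes, stainless scrap}; pure iron drops out. There the nickel and manganese constraints are tight.
That vertex is x1 = 0.2926, x3 = 1.533.
Total cost: 15.34·0.2926 + 1.28·1.533 = 6.4507.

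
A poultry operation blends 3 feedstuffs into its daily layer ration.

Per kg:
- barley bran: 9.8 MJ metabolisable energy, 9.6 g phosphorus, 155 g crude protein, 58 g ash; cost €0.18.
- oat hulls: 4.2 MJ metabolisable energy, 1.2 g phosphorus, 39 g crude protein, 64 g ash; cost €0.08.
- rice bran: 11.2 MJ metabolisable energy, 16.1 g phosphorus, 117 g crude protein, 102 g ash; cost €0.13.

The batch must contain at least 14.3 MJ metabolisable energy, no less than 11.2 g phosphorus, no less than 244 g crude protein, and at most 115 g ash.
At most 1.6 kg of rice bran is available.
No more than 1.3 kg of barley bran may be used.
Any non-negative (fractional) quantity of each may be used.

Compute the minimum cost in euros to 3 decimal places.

Treat it as an LP. Let x1 = kg of barley bran, x2 = kg of oat hulls, x3 = kg of rice bran.
min 0.18x1 + 0.08x2 + 0.13x3 s.t.:
  9.8x1 + 4.2x2 + 11.2x3 ≥ 14.3   (metabolisable energy)
  9.6x1 + 1.2x2 + 16.1x3 ≥ 11.2   (phosphorus)
  155x1 + 39x2 + 117x3 ≥ 244   (crude protein)
  58x1 + 64x2 + 102x3 ≤ 115   (ash)
  x3 ≤ 1.6
  x1 ≤ 1.3
  x1, x2, x3 ≥ 0.
The cheapest feasible vertex uses only barley bran, rice bran; oat hulls is not used. There the crude protein and ash constraints are tight.
Solving gives x1 = 1.267, x3 = 0.407.
Cost = 0.18·1.267 + 0.13·0.407 = 0.28097.

€0.281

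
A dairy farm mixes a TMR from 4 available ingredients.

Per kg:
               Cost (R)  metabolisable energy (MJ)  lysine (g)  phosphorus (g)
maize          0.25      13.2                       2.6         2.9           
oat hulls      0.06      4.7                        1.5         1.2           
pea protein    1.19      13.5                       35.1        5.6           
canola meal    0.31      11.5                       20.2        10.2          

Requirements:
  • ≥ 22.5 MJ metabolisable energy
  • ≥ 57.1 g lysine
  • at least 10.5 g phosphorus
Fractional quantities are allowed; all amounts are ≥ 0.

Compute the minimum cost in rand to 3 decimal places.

Let x1 = kg of maize, x2 = kg of oat hulls, x3 = kg of pea protein, x4 = kg of canola meal.
min 0.25x1 + 0.06x2 + 1.19x3 + 0.31x4 subject to:
  13.2x1 + 4.7x2 + 13.5x3 + 11.5x4 ≥ 22.5   (metabolisable energy)
  2.6x1 + 1.5x2 + 35.1x3 + 20.2x4 ≥ 57.1   (lysine)
  2.9x1 + 1.2x2 + 5.6x3 + 10.2x4 ≥ 10.5   (phosphorus)
  x1, x2, x3, x4 ≥ 0.
The optimal basis is {canola meal}; maize, oat hulls, pea protein drop out. There the lysine constraint is tight.
Solving gives x4 = 2.827.
Total cost: 0.31·2.827 = 0.87637.

R0.876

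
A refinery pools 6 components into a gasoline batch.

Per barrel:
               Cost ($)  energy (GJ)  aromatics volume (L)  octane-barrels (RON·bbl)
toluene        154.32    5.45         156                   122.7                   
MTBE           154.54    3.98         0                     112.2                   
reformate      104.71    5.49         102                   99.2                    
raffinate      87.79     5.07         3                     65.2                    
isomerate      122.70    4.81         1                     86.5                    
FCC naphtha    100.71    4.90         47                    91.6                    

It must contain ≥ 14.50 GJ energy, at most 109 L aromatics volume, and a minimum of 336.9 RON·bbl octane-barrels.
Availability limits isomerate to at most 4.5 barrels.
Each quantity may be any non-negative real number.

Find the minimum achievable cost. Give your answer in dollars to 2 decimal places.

Let x1 = barrels of toluene, x2 = barrels of MTBE, x3 = barrels of reformate, x4 = barrels of raffinate, x5 = barrels of isomerate, x6 = barrels of FCC naphtha.
min 154.32x1 + 154.54x2 + 104.71x3 + 87.79x4 + 122.7x5 + 100.71x6 subject to:
  5.45x1 + 3.98x2 + 5.49x3 + 5.07x4 + 4.81x5 + 4.9x6 ≥ 14.5   (energy)
  156x1 + 102x3 + 3x4 + 1x5 + 47x6 ≤ 109   (aromatics volume)
  122.7x1 + 112.2x2 + 99.2x3 + 65.2x4 + 86.5x5 + 91.6x6 ≥ 336.9   (octane-barrels)
  x5 ≤ 4.5
  x1, x2, x3, x4, x5, x6 ≥ 0.
At the optimum only raffinate, FCC naphtha are positive (toluene, MTBE, reformate, isomerate = 0). The aromatics volume and octane-barrels requirements are met with equality.
So raffinate = 2.097 barrels, FCC naphtha = 2.1853 barrels.
Total cost: 87.79·2.097 + 100.71·2.1853 = 404.1772.

$404.18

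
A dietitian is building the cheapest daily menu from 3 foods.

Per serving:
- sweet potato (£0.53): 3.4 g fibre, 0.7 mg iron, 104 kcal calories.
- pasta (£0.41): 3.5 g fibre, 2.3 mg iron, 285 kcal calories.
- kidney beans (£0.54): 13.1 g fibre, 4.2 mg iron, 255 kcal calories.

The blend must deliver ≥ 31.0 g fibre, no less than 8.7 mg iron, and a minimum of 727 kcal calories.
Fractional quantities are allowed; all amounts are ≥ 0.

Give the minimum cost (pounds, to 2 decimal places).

£1.43

Let x1 = servings of sweet potato, x2 = servings of pasta, x3 = servings of kidney beans.
Minimise 0.53x1 + 0.41x2 + 0.54x3 s.t.:
  3.4x1 + 3.5x2 + 13.1x3 ≥ 31   (fibre)
  0.7x1 + 2.3x2 + 4.2x3 ≥ 8.7   (iron)
  104x1 + 285x2 + 255x3 ≥ 727   (calories)
  x1, x2, x3 ≥ 0.
The cheapest feasible vertex uses only pasta, kidney beans; sweet potato is not used. There the fibre and calories constraints are tight.
So pasta = 0.5698 servings, kidney beans = 2.214 servings.
Cost = 0.41·0.5698 + 0.54·2.214 = 1.4292.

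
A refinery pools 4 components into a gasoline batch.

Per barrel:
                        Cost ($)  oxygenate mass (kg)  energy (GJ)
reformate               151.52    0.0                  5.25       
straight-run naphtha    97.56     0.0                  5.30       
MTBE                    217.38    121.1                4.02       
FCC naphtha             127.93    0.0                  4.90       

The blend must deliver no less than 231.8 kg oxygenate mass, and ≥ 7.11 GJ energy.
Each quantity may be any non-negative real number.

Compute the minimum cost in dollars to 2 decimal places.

$416.09

Let x1 = barrels of reformate, x2 = barrels of straight-run naphtha, x3 = barrels of MTBE, x4 = barrels of FCC naphtha.
min 151.52x1 + 97.56x2 + 217.38x3 + 127.93x4 with:
  121.1x3 ≥ 231.8   (oxygenate mass)
  5.25x1 + 5.3x2 + 4.02x3 + 4.9x4 ≥ 7.11   (energy)
  x1, x2, x3, x4 ≥ 0.
The optimal basis is {MTBE}; reformate, straight-run naphtha, FCC naphtha drop out. Binding constraint: oxygenate mass.
Optimal quantities: MTBE = 1.9141 barrels.
Hence cost = 217.38·1.9141 = $416.0871.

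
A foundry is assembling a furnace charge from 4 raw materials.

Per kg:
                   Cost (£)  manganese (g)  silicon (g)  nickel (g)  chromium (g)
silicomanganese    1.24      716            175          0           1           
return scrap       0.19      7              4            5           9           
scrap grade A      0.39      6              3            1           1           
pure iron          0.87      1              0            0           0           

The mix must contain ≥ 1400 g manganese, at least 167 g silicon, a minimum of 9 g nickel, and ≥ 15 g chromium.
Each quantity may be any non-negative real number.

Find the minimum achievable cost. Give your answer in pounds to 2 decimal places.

£2.74

Let x1 = kg of silicomanganese, x2 = kg of return scrap, x3 = kg of scrap grade A, x4 = kg of pure iron.
Minimise 1.24x1 + 0.19x2 + 0.39x3 + 0.87x4 with:
  716x1 + 7x2 + 6x3 + 1x4 ≥ 1400   (manganese)
  175x1 + 4x2 + 3x3 ≥ 167   (silicon)
  5x2 + 1x3 ≥ 9   (nickel)
  1x1 + 9x2 + 1x3 ≥ 15   (chromium)
  x1, x2, x3, x4 ≥ 0.
The minimum-cost mix takes nothing from scrap grade A, pure iron — only silicomanganese, return scrap. Binding constraints: manganese and nickel.
That vertex is x1 = 1.9377, x2 = 1.8.
Objective = 1.24·1.9377 + 0.19·1.8 = 2.7447.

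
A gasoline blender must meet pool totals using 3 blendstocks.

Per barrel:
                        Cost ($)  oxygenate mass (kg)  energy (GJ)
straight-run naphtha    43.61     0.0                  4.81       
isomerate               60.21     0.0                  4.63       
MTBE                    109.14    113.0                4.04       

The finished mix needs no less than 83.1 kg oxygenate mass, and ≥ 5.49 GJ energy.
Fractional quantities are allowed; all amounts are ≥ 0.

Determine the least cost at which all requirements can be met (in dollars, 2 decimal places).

$103.10

Set it up as a linear program. Let x1 = barrels of straight-run naphtha, x2 = barrels of isomerate, x3 = barrels of MTBE.
Minimize 43.61x1 + 60.21x2 + 109.14x3 subject to:
  113x3 ≥ 83.1   (oxygenate mass)
  4.81x1 + 4.63x2 + 4.04x3 ≥ 5.49   (energy)
  x1, x2, x3 ≥ 0.
At the optimum only straight-run naphtha, MTBE are positive (isomerate = 0). There the oxygenate mass and energy constraints are tight.
Optimal quantities: straight-run naphtha = 0.5237 barrels, MTBE = 0.7354 barrels.
Cost = 43.61·0.5237 + 109.14·0.7354 = 103.1001.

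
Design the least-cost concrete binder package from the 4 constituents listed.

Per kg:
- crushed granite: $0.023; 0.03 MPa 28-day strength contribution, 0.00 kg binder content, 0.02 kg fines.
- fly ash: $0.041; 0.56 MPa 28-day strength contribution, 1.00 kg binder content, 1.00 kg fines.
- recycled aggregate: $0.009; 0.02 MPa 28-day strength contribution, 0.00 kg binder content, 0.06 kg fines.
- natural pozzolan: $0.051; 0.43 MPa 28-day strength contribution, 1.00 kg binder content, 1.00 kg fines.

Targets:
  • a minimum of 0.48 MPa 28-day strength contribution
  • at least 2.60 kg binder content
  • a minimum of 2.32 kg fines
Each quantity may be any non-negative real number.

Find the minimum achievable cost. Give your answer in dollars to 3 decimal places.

$0.107

Treat it as an LP. Let x1 = kg of crushed granite, x2 = kg of fly ash, x3 = kg of recycled aggregate, x4 = kg of natural pozzolan.
Minimise 0.023x1 + 0.041x2 + 0.009x3 + 0.051x4 subject to:
  0.03x1 + 0.56x2 + 0.02x3 + 0.43x4 ≥ 0.48   (28-day strength contribution)
  1x2 + 1x4 ≥ 2.6   (binder content)
  0.02x1 + 1x2 + 0.06x3 + 1x4 ≥ 2.32   (fines)
  x1, x2, x3, x4 ≥ 0.
The optimal basis is {fly ash}; crushed granite, recycled aggregate, natural pozzolan drop out. Binding constraint: binder content.
Optimal quantities: fly ash = 2.6 kg.
Hence cost = 0.041·2.6 = $0.10660.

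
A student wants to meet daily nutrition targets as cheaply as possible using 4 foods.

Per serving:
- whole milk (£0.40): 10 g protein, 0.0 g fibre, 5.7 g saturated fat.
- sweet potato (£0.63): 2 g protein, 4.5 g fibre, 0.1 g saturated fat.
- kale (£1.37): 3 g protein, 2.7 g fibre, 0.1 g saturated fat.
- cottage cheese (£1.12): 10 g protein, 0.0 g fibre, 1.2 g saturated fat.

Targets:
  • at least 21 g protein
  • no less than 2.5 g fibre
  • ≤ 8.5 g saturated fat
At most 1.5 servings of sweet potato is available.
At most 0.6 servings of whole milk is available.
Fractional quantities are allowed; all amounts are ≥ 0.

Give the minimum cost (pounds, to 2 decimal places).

This is a linear program. Let x1 = servings of whole milk, x2 = servings of sweet potato, x3 = servings of kale, x4 = servings of cottage cheese.
Minimise 0.4x1 + 0.63x2 + 1.37x3 + 1.12x4 s.t.:
  10x1 + 2x2 + 3x3 + 10x4 ≥ 21   (protein)
  4.5x2 + 2.7x3 ≥ 2.5   (fibre)
  5.7x1 + 0.1x2 + 0.1x3 + 1.2x4 ≤ 8.5   (saturated fat)
  x2 ≤ 1.5
  x1 ≤ 0.6
  x1, x2, x3, x4 ≥ 0.
The cheapest feasible vertex uses only whole milk, sweet potato, cottage cheese; kale is not used. There the protein, fibre, the whole milk cap constraints are tight.
So whole milk = 0.6 servings, sweet potato = 0.5556 servings, cottage cheese = 1.389 servings.
Cost = 0.4·0.6 + 0.63·0.5556 + 1.12·1.389 = 2.1457.

£2.15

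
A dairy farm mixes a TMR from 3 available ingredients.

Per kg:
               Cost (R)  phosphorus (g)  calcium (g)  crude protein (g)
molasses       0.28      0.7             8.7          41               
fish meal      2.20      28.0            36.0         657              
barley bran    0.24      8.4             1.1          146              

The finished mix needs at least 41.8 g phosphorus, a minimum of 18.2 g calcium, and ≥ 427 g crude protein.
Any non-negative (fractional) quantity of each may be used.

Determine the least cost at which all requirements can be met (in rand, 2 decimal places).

R1.58

Set it up as a linear program. Let x1 = kg of molasses, x2 = kg of fish meal, x3 = kg of barley bran.
min 0.28x1 + 2.2x2 + 0.24x3 subject to:
  0.7x1 + 28x2 + 8.4x3 ≥ 41.8   (phosphorus)
  8.7x1 + 36x2 + 1.1x3 ≥ 18.2   (calcium)
  41x1 + 657x2 + 146x3 ≥ 427   (crude protein)
  x1, x2, x3 ≥ 0.
The minimum-cost mix takes nothing from fish meal — only molasses, barley bran. There the phosphorus and calcium constraints are tight.
So molasses = 1.478 kg, barley bran = 4.853 kg.
Objective = 0.28·1.478 + 0.24·4.853 = 1.5786.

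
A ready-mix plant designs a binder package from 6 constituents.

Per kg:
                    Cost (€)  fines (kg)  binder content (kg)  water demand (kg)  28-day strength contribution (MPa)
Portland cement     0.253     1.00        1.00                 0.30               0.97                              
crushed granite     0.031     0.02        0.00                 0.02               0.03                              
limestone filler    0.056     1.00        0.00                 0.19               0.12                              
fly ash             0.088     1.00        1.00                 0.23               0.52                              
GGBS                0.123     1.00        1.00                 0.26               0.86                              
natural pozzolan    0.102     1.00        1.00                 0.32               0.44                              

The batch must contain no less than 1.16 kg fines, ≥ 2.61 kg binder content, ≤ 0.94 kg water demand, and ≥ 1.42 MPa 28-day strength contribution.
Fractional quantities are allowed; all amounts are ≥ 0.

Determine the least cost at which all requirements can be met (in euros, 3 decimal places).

Treat it as an LP. Let x1 = kg of Portland cement, x2 = kg of crushed granite, x3 = kg of limestone filler, x4 = kg of fly ash, x5 = kg of GGBS, x6 = kg of natural pozzolan.
Minimize 0.253x1 + 0.031x2 + 0.056x3 + 0.088x4 + 0.123x5 + 0.102x6 subject to:
  1x1 + 0.02x2 + 1x3 + 1x4 + 1x5 + 1x6 ≥ 1.16   (fines)
  1x1 + 1x4 + 1x5 + 1x6 ≥ 2.61   (binder content)
  0.3x1 + 0.02x2 + 0.19x3 + 0.23x4 + 0.26x5 + 0.32x6 ≤ 0.94   (water demand)
  0.97x1 + 0.03x2 + 0.12x3 + 0.52x4 + 0.86x5 + 0.44x6 ≥ 1.42   (28-day strength contribution)
  x1, x2, x3, x4, x5, x6 ≥ 0.
The minimum-cost mix takes nothing from Portland cement, crushed granite, limestone filler, natural pozzolan — only fly ash, GGBS. The binder content and 28-day strength contribution requirements are met with equality.
Optimal quantities: fly ash = 2.425 kg, GGBS = 0.1847 kg.
Cost = 0.088·2.425 + 0.123·0.1847 = 0.23612.

€0.236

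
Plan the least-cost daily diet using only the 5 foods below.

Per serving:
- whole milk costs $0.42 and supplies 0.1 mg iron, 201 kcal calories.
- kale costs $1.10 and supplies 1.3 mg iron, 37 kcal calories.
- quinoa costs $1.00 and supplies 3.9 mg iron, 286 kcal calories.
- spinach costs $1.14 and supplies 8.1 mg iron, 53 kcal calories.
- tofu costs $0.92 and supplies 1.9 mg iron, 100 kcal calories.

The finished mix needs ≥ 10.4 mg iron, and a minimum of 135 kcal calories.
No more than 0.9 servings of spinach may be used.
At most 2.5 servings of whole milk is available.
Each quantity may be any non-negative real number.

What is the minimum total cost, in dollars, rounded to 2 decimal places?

$1.82

This is a linear program. Let x1 = servings of whole milk, x2 = servings of kale, x3 = servings of quinoa, x4 = servings of spinach, x5 = servings of tofu.
Minimise 0.42x1 + 1.1x2 + 1x3 + 1.14x4 + 0.92x5 s.t.:
  0.1x1 + 1.3x2 + 3.9x3 + 8.1x4 + 1.9x5 ≥ 10.4   (iron)
  201x1 + 37x2 + 286x3 + 53x4 + 100x5 ≥ 135   (calories)
  x4 ≤ 0.9
  x1 ≤ 2.5
  x1, x2, x3, x4, x5 ≥ 0.
The minimum-cost mix takes nothing from whole milk, kale, tofu — only quinoa, spinach. The iron and the spinach cap requirements are met with equality.
Optimal quantities: quinoa = 0.7974 servings, spinach = 0.9 servings.
Total cost: 1·0.7974 + 1.14·0.9 = 1.8234.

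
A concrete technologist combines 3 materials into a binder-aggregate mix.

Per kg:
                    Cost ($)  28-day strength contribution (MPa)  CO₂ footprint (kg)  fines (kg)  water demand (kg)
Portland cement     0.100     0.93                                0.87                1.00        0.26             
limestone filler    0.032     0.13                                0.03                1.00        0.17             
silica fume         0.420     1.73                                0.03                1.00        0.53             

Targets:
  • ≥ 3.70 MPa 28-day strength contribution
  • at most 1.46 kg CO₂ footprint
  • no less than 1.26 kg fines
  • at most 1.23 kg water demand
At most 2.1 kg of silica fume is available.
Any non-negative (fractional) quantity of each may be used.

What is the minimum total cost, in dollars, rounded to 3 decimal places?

$0.693

Let x1 = kg of Portland cement, x2 = kg of limestone filler, x3 = kg of silica fume.
Minimise 0.1x1 + 0.032x2 + 0.42x3 s.t.:
  0.93x1 + 0.13x2 + 1.73x3 ≥ 3.7   (28-day strength contribution)
  0.87x1 + 0.03x2 + 0.03x3 ≤ 1.46   (CO₂ footprint)
  1x1 + 1x2 + 1x3 ≥ 1.26   (fines)
  0.26x1 + 0.17x2 + 0.53x3 ≤ 1.23   (water demand)
  x3 ≤ 2.1
  x1, x2, x3 ≥ 0.
At the optimum only Portland cement, silica fume are positive (limestone filler = 0). The 28-day strength contribution and CO₂ footprint requirements are met with equality.
So Portland cement = 1.635 kg, silica fume = 1.26 kg.
Objective = 0.1·1.635 + 0.42·1.26 = 0.69270.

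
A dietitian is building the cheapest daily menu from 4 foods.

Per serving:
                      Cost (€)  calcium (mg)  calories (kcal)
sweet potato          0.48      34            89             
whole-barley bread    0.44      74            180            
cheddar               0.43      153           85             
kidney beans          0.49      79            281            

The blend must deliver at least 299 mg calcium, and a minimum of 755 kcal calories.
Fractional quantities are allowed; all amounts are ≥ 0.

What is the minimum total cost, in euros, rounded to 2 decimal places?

€1.51

Let x1 = servings of sweet potato, x2 = servings of whole-barley bread, x3 = servings of cheddar, x4 = servings of kidney beans.
Minimise 0.48x1 + 0.44x2 + 0.43x3 + 0.49x4 subject to:
  34x1 + 74x2 + 153x3 + 79x4 ≥ 299   (calcium)
  89x1 + 180x2 + 85x3 + 281x4 ≥ 755   (calories)
  x1, x2, x3, x4 ≥ 0.
At the optimum only cheddar, kidney beans are positive (sweet potato, whole-barley bread = 0). Binding constraints: calcium and calories.
That vertex is x3 = 0.6719, x4 = 2.484.
Total cost: 0.43·0.6719 + 0.49·2.484 = 1.5061.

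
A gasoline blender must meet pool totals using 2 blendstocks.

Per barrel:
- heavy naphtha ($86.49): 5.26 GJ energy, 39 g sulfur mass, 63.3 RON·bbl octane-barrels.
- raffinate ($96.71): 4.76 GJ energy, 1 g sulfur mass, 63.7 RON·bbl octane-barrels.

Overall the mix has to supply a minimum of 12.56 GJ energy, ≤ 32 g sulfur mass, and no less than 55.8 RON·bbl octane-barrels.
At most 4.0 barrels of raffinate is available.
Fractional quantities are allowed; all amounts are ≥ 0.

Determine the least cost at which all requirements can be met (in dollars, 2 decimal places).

$239.39

Let x1 = barrels of heavy naphtha, x2 = barrels of raffinate.
Minimize 86.49x1 + 96.71x2 with:
  5.26x1 + 4.76x2 ≥ 12.56   (energy)
  39x1 + 1x2 ≤ 32   (sulfur mass)
  63.3x1 + 63.7x2 ≥ 55.8   (octane-barrels)
  x2 ≤ 4
  x1, x2 ≥ 0.
Both inputs are positive at the optimum. The energy and sulfur mass requirements are met with equality.
That vertex is x1 = 0.774809, x2 = 1.78246.
Total cost: 86.49·0.774809 + 96.71·1.78246 = 239.3949.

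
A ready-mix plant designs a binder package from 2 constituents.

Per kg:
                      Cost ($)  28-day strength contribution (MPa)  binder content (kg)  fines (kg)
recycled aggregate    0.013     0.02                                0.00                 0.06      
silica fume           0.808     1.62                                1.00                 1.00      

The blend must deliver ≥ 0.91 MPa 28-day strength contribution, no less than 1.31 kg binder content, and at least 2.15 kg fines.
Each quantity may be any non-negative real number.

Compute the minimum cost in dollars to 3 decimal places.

Let x1 = kg of recycled aggregate, x2 = kg of silica fume.
Minimise 0.013x1 + 0.808x2 subject to:
  0.02x1 + 1.62x2 ≥ 0.91   (28-day strength contribution)
  1x2 ≥ 1.31   (binder content)
  0.06x1 + 1x2 ≥ 2.15   (fines)
  x1, x2 ≥ 0.
Both inputs are positive at the optimum. There the binder content and fines constraints are tight.
Optimal quantities: recycled aggregate = 14 kg, silica fume = 1.31 kg.
Objective = 0.013·14 + 0.808·1.31 = 1.24048.

$1.240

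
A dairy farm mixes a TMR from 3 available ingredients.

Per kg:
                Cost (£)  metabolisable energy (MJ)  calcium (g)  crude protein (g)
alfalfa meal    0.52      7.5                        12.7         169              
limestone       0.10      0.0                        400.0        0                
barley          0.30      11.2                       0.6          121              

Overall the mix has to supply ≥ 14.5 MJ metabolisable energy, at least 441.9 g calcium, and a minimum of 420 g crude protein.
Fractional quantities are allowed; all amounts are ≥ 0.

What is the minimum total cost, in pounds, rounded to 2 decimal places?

£1.15

This is a linear program. Let x1 = kg of alfalfa meal, x2 = kg of limestone, x3 = kg of barley.
Minimize 0.52x1 + 0.1x2 + 0.3x3 with:
  7.5x1 + 11.2x3 ≥ 14.5   (metabolisable energy)
  12.7x1 + 400x2 + 0.6x3 ≥ 441.9   (calcium)
  169x1 + 121x3 ≥ 420   (crude protein)
  x1, x2, x3 ≥ 0.
The cheapest feasible vertex uses only limestone, barley; alfalfa meal is not used. There the calcium and crude protein constraints are tight.
So limestone = 1.1 kg, barley = 3.471 kg.
Cost = 0.1·1.1 + 0.3·3.471 = 1.1513.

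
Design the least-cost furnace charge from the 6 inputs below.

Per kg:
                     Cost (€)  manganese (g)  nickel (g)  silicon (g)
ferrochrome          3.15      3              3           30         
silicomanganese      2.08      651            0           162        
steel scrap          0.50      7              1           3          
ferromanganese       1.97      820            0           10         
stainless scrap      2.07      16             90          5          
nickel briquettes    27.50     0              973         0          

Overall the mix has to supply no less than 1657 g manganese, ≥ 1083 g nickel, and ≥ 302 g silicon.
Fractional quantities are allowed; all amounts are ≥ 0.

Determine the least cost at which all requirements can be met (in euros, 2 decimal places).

€29.18

Let x1 = kg of ferrochrome, x2 = kg of silicomanganese, x3 = kg of steel scrap, x4 = kg of ferromanganese, x5 = kg of stainless scrap, x6 = kg of nickel briquettes.
min 3.15x1 + 2.08x2 + 0.5x3 + 1.97x4 + 2.07x5 + 27.5x6 subject to:
  3x1 + 651x2 + 7x3 + 820x4 + 16x5 ≥ 1657   (manganese)
  3x1 + 1x3 + 90x5 + 973x6 ≥ 1083   (nickel)
  30x1 + 162x2 + 3x3 + 10x4 + 5x5 ≥ 302   (silicon)
  x1, x2, x3, x4, x5, x6 ≥ 0.
The cheapest feasible vertex uses only silicomanganese, ferromanganese, stainless scrap; ferrochrome, steel scrap, nickel briquettes are not used. Binding constraints: manganese, nickel, silicon.
Solving gives x2 = 1.4538, x4 = 0.63176, x5 = 12.033.
Total cost: 2.08·1.4538 + 1.97·0.63176 + 2.07·12.033 = 29.1768.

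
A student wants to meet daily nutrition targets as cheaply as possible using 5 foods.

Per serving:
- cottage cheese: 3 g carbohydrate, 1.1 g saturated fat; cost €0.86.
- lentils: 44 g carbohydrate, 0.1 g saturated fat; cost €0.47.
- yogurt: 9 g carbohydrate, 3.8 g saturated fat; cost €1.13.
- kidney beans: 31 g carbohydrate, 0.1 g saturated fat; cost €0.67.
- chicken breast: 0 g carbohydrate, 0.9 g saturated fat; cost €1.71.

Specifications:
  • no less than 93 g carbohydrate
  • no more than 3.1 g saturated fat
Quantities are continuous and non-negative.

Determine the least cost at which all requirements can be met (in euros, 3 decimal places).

€0.993

Treat it as an LP. Let x1 = servings of cottage cheese, x2 = servings of lentils, x3 = servings of yogurt, x4 = servings of kidney beans, x5 = servings of chicken breast.
Minimize 0.86x1 + 0.47x2 + 1.13x3 + 0.67x4 + 1.71x5 subject to:
  3x1 + 44x2 + 9x3 + 31x4 ≥ 93   (carbohydrate)
  1.1x1 + 0.1x2 + 3.8x3 + 0.1x4 + 0.9x5 ≤ 3.1   (saturated fat)
  x1, x2, x3, x4, x5 ≥ 0.
The cheapest feasible vertex uses only lentils; cottage cheese, yogurt, kidney beans, chicken breast are not used. There the carbohydrate constraint is tight.
Optimal quantities: lentils = 2.1136 servings.
Objective = 0.47·2.1136 = 0.99339.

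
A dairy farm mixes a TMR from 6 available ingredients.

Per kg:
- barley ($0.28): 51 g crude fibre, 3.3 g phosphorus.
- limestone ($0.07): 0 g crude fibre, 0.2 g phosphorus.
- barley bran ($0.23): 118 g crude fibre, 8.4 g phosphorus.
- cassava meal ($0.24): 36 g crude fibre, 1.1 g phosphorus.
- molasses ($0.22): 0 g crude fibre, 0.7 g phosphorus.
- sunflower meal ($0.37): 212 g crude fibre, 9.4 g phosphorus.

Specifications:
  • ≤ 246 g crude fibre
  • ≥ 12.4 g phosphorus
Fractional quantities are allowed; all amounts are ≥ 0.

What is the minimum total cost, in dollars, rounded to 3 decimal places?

Let x1 = kg of barley, x2 = kg of limestone, x3 = kg of barley bran, x4 = kg of cassava meal, x5 = kg of molasses, x6 = kg of sunflower meal.
Minimize 0.28x1 + 0.07x2 + 0.23x3 + 0.24x4 + 0.22x5 + 0.37x6 s.t.:
  51x1 + 118x3 + 36x4 + 212x6 ≤ 246   (crude fibre)
  3.3x1 + 0.2x2 + 8.4x3 + 1.1x4 + 0.7x5 + 9.4x6 ≥ 12.4   (phosphorus)
  x1, x2, x3, x4, x5, x6 ≥ 0.
The optimal basis is {barley bran}; barley, limestone, cassava meal, molasses, sunflower meal drop out. The phosphorus requirement is met with equality.
So barley bran = 1.4762 kg.
Hence cost = 0.23·1.4762 = $0.33953.

$0.340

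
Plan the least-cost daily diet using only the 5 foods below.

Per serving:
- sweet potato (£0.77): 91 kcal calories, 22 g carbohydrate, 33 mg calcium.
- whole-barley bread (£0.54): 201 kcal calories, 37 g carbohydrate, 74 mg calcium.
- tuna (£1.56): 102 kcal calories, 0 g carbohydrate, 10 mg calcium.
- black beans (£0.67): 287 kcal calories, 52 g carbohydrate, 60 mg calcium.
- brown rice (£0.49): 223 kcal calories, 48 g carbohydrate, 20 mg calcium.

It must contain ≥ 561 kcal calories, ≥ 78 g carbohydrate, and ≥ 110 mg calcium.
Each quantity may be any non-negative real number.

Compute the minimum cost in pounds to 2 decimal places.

£1.30

Let x1 = servings of sweet potato, x2 = servings of whole-barley bread, x3 = servings of tuna, x4 = servings of black beans, x5 = servings of brown rice.
Minimise 0.77x1 + 0.54x2 + 1.56x3 + 0.67x4 + 0.49x5 with:
  91x1 + 201x2 + 102x3 + 287x4 + 223x5 ≥ 561   (calories)
  22x1 + 37x2 + 52x4 + 48x5 ≥ 78   (carbohydrate)
  33x1 + 74x2 + 10x3 + 60x4 + 20x5 ≥ 110   (calcium)
  x1, x2, x3, x4, x5 ≥ 0.
The minimum-cost mix takes nothing from sweet potato, whole-barley bread, tuna — only black beans, brown rice. Binding constraints: calories and calcium.
Solving gives x4 = 1.742, x5 = 0.2736.
Hence cost = 0.67·1.742 + 0.49·0.2736 = £1.3012.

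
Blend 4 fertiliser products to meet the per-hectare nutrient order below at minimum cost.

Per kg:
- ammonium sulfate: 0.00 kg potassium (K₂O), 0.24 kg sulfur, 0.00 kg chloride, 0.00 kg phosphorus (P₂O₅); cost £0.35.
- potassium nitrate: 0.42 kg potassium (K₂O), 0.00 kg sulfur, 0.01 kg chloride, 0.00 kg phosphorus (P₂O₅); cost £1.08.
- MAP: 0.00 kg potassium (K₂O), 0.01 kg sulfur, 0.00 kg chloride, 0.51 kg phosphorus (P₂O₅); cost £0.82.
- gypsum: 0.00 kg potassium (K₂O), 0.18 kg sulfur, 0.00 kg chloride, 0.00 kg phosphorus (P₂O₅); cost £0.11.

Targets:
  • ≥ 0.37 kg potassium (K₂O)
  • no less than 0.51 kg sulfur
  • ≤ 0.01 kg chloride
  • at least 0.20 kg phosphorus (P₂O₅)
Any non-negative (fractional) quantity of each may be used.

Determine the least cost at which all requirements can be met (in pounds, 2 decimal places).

£1.58

Let x1 = kg of ammonium sulfate, x2 = kg of potassium nitrate, x3 = kg of MAP, x4 = kg of gypsum.
Minimize 0.35x1 + 1.08x2 + 0.82x3 + 0.11x4 subject to:
  0.42x2 ≥ 0.37   (potassium (K₂O))
  0.24x1 + 0.01x3 + 0.18x4 ≥ 0.51   (sulfur)
  0.01x2 ≤ 0.01   (chloride)
  0.51x3 ≥ 0.2   (phosphorus (P₂O₅))
  x1, x2, x3, x4 ≥ 0.
The cheapest feasible vertex uses only potassium nitrate, MAP, gypsum; ammonium sulfate is not used. There the potassium (K₂O), sulfur, phosphorus (P₂O₅) constraints are tight.
That vertex is x2 = 0.881, x3 = 0.3922, x4 = 2.812.
Objective = 1.08·0.881 + 0.82·0.3922 + 0.11·2.812 = 1.5824.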